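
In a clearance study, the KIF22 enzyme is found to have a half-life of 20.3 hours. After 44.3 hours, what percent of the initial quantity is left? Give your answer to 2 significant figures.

22%

n = 44.3/20.3 ≈ 2.1823 half-lives.
Fraction remaining = (1/2)^2.1823 ≈ 0.22033, i.e. 22.033%.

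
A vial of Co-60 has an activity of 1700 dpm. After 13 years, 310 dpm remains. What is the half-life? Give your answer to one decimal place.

A/A₀ = 310/1700 ≈ 0.18235.
n = log₂(5.4839) ≈ 2.4552 half-lives elapsed in 13 years.
t½ = 13/2.4552 ≈ 5.2949 years.

5.3 years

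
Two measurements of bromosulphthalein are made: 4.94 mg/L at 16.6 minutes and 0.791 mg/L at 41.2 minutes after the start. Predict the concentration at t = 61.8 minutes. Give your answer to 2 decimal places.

0.17 mg/L

Over Δt = 41.2 − 16.6 = 24.6 minutes, the level fell by a factor of 4.94/0.791 ≈ 6.2453.
n = log₂(6.2453) ≈ 2.6428 half-lives, so t½ = 24.6/2.6428 ≈ 9.3084 minutes.
From t = 41.2 to t = 61.8: 0.791 × (1/2)^((61.8−41.2)/9.3084) ≈ 0.1706 mg/L.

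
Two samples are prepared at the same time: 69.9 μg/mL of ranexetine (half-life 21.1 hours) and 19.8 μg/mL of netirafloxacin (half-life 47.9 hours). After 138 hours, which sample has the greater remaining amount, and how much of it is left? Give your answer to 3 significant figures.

netirafloxacin, 2.69 μg/mL

ranexetine: 69.9 × (1/2)^6.5403 ≈ 0.75103 μg/mL.
netirafloxacin: 19.8 × (1/2)^2.881 ≈ 2.6878 μg/mL.
Netirafloxacin has more remaining, at ≈ 2.6878 μg/mL.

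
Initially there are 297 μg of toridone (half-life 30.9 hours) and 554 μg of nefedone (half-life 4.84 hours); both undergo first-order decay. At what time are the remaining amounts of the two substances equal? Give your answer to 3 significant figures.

5.16 hours

Set 297·(1/2)^(t/30.9) = 554·(1/2)^(t/4.84).
Taking log₂: log₂(297/554) = t·(1/30.9 − 1/4.84).
log₂(0.5361) = -0.89942; 1/30.9 − 1/4.84 = -0.17425.
t = -0.89942 / -0.17425 ≈ 5.1617 hours.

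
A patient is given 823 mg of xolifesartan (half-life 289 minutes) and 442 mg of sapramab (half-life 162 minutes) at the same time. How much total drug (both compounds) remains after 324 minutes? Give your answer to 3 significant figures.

xolifesartan: 823 × (1/2)^(324/289) = 823 × (1/2)^1.1211 ≈ 378.37 mg.
sapramab: 442 × (1/2)^(324/162) = 442 × (1/2)^2 ≈ 110.5 mg.
Total = 378.37 + 110.5 ≈ 488.87 mg.

489 mg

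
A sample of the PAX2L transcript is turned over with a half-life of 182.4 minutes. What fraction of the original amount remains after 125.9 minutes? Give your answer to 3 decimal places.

n = 125.9/182.4 ≈ 0.69024 half-lives.
Fraction remaining = (1/2)^0.69024 ≈ 0.61975.

0.620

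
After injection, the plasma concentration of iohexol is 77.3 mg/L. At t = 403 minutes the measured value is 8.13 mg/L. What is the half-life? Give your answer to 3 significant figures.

124 minutes

A/A₀ = 8.13/77.3 ≈ 0.10517.
n = log₂(9.508) ≈ 3.2491 half-lives elapsed in 403 minutes.
t½ = 403/3.2491 ≈ 124.03 minutes.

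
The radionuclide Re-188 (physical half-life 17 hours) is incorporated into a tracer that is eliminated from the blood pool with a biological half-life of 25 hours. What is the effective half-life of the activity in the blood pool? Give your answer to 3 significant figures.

10.1 hours

1/t_eff = 1/t_phys + 1/t_biol = 1/17 + 1/25 = 0.098824 per hour.
t_eff = 17 × 25 / (17 + 25) ≈ 10.119 hours.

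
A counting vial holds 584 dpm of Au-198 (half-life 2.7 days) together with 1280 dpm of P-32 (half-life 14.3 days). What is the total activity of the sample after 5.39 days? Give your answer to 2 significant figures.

Au-198: 584 × (1/2)^(5.39/2.7) = 584 × (1/2)^1.9963 ≈ 146.38 dpm.
P-32: 1280 × (1/2)^(5.39/14.3) = 1280 × (1/2)^0.37692 ≈ 985.7 dpm.
Total = 146.38 + 985.7 ≈ 1132.1 dpm.

1100 dpm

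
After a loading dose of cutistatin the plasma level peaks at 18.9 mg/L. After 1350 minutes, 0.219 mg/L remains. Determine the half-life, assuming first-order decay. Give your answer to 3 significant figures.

210 minutes

A/A₀ = 0.219/18.9 ≈ 0.011587.
n = log₂(86.301) ≈ 6.4313 half-lives elapsed in 1350 minutes.
t½ = 1350/6.4313 ≈ 209.91 minutes.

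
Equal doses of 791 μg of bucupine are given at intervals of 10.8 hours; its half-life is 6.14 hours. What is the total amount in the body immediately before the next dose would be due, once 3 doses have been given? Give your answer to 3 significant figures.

The 3 doses were given 32.4, 21.6, 10.8 hours ago.
Total = 791·(1/2)^(32.4/6.14) + 791·(1/2)^(21.6/6.14) + 791·(1/2)^(10.8/6.14)
      = 20.402 + 69.052 + 233.71 ≈ 323.16 μg.

323 μg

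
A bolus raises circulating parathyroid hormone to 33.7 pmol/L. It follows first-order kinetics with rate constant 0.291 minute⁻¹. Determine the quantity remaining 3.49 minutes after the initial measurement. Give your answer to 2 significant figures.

t½ = ln 2 / k = 0.69315 / 0.291 ≈ 2.3819 minutes.
Number of half-lives: n = 3.49/2.3819 ≈ 1.4652.
Remaining = 33.7 × (1/2)^1.4652 = 33.7 × 0.36219 ≈ 12.206 pmol/L.

12 pmol/L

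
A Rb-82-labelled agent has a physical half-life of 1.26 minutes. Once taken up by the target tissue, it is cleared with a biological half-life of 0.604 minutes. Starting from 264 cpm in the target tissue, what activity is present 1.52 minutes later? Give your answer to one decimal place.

1/t_eff = 1/t_phys + 1/t_biol = 1/1.26 + 1/0.604 = 2.4493 per minute.
t_eff = 1.26 × 0.604 / (1.26 + 0.604) ≈ 0.40828 minutes.
Remaining = 264 × (1/2)^(1.52/0.40828) = 264 × (1/2)^3.7229 ≈ 19.994 cpm.

20.0 cpm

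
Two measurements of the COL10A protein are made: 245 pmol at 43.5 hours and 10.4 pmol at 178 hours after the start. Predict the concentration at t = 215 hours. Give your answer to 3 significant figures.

4.36 pmol

Over Δt = 178 − 43.5 = 134.5 hours, the level fell by a factor of 245/10.4 ≈ 23.558.
n = log₂(23.558) ≈ 4.5581 half-lives, so t½ = 134.5/4.5581 ≈ 29.508 hours.
From t = 178 to t = 215: 10.4 × (1/2)^((215−178)/29.508) ≈ 4.3608 pmol.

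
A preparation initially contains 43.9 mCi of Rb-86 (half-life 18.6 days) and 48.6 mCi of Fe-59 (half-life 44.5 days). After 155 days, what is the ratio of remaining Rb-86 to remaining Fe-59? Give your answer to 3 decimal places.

0.031

Rb-86: 43.9 × (1/2)^(155/18.6) = 43.9 × (1/2)^8.3333 ≈ 0.13611 mCi.
Fe-59: 48.6 × (1/2)^(155/44.5) = 48.6 × (1/2)^3.4831 ≈ 4.3462 mCi.
Ratio ≈ 0.13611 / 4.3462 ≈ 0.031317.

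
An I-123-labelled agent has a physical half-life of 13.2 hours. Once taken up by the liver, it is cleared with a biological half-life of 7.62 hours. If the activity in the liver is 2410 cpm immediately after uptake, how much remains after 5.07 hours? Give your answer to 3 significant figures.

1160 cpm

1/t_eff = 1/t_phys + 1/t_biol = 1/13.2 + 1/7.62 = 0.20699 per hour.
t_eff = 13.2 × 7.62 / (13.2 + 7.62) ≈ 4.8311 hours.
Remaining = 2410 × (1/2)^(5.07/4.8311) = 2410 × (1/2)^1.0494 ≈ 1164.4 cpm.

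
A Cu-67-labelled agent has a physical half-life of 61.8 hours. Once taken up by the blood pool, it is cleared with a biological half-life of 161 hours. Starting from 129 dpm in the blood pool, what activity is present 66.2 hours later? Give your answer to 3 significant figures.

1/t_eff = 1/t_phys + 1/t_biol = 1/61.8 + 1/161 = 0.022392 per hour.
t_eff = 61.8 × 161 / (61.8 + 161) ≈ 44.658 hours.
Remaining = 129 × (1/2)^(66.2/44.658) = 129 × (1/2)^1.4824 ≈ 46.169 dpm.

46.2 dpm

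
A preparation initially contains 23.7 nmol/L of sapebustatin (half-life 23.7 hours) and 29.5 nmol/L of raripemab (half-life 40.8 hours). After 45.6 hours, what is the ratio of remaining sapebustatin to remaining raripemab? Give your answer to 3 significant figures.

0.459

sapebustatin: 23.7 × (1/2)^(45.6/23.7) = 23.7 × (1/2)^1.9241 ≈ 6.2453 nmol/L.
raripemab: 29.5 × (1/2)^(45.6/40.8) = 29.5 × (1/2)^1.1176 ≈ 13.595 nmol/L.
Ratio ≈ 6.2453 / 13.595 ≈ 0.45938.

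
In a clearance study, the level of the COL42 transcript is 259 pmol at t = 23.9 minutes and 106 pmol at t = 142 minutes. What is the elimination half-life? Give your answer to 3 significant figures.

91.6 minutes

Over Δt = 142 − 23.9 = 118.1 minutes, the level fell by a factor of 259/106 ≈ 2.4434.
n = log₂(2.4434) ≈ 1.2889 half-lives, so t½ = 118.1/1.2889 ≈ 91.629 minutes.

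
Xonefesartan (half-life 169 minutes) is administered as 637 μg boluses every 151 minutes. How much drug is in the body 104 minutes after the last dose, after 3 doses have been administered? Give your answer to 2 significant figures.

760 μg

The 3 doses were given 406, 255, 104 minutes ago.
Total = 637·(1/2)^(406/169) + 637·(1/2)^(255/169) + 637·(1/2)^(104/169)
      = 120.49 + 223.83 + 415.81 ≈ 760.13 μg.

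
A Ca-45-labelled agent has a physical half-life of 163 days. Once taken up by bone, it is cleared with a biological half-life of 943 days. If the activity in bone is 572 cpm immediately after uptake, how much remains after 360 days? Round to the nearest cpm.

1/t_eff = 1/t_phys + 1/t_biol = 1/163 + 1/943 = 0.0071954 per day.
t_eff = 163 × 943 / (163 + 943) ≈ 138.98 days.
Remaining = 572 × (1/2)^(360/138.98) = 572 × (1/2)^2.5903 ≈ 94.978 cpm.

95 cpm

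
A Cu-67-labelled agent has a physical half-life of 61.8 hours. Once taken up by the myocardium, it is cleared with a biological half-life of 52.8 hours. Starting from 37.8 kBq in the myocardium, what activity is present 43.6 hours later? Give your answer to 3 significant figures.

13.1 kBq

1/t_eff = 1/t_phys + 1/t_biol = 1/61.8 + 1/52.8 = 0.035121 per hour.
t_eff = 61.8 × 52.8 / (61.8 + 52.8) ≈ 28.473 hours.
Remaining = 37.8 × (1/2)^(43.6/28.473) = 37.8 × (1/2)^1.5313 ≈ 13.078 kBq.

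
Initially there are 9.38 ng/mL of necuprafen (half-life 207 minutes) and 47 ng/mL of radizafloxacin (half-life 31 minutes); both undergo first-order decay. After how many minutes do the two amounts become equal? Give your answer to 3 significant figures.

Set 9.38·(1/2)^(t/207) = 47·(1/2)^(t/31).
Taking log₂: log₂(9.38/47) = t·(1/207 − 1/31).
log₂(0.19957) = -2.325; 1/207 − 1/31 = -0.027427.
t = -2.325 / -0.027427 ≈ 84.77 minutes.

84.8 minutes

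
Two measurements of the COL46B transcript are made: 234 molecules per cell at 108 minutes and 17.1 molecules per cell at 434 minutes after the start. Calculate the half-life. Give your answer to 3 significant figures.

Over Δt = 434 − 108 = 326 minutes, the level fell by a factor of 234/17.1 ≈ 13.684.
n = log₂(13.684) ≈ 3.7744 half-lives, so t½ = 326/3.7744 ≈ 86.37 minutes.

86.4 minutes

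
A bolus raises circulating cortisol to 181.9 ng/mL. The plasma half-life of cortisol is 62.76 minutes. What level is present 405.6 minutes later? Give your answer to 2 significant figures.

Number of half-lives: n = 405.6/62.76 ≈ 6.4627.
Remaining = 181.9 × (1/2)^6.4627 = 181.9 × 0.011338 ≈ 2.0623 ng/mL.

2.1 ng/mL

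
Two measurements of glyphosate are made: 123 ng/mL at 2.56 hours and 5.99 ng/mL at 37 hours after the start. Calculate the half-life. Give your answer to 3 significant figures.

Over Δt = 37 − 2.56 = 34.44 hours, the level fell by a factor of 123/5.99 ≈ 20.534.
n = log₂(20.534) ≈ 4.36 half-lives, so t½ = 34.44/4.36 ≈ 7.8992 hours.

7.90 hours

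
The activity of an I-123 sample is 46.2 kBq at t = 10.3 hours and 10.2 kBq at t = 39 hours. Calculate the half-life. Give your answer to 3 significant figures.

Over Δt = 39 − 10.3 = 28.7 hours, the level fell by a factor of 46.2/10.2 ≈ 4.5294.
n = log₂(4.5294) ≈ 2.1793 half-lives, so t½ = 28.7/2.1793 ≈ 13.169 hours.

13.2 hours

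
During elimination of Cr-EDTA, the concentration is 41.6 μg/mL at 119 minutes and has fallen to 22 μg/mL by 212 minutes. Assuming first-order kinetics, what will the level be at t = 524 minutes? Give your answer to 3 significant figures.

Over Δt = 212 − 119 = 93 minutes, the level fell by a factor of 41.6/22 ≈ 1.8909.
n = log₂(1.8909) ≈ 0.91908 half-lives, so t½ = 93/0.91908 ≈ 101.19 minutes.
From t = 212 to t = 524: 22 × (1/2)^((524−212)/101.19) ≈ 2.5956 μg/mL.

2.60 μg/mL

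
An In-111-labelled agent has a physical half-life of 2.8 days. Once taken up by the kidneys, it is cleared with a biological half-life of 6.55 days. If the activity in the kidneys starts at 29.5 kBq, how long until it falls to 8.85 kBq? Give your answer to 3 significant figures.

1/t_eff = 1/t_phys + 1/t_biol = 1/2.8 + 1/6.55 = 0.50981 per day.
t_eff = 2.8 × 6.55 / (2.8 + 6.55) ≈ 1.9615 days.
n = log₂(29.5/8.85) ≈ 1.737; t = 1.737 × 1.9615 ≈ 3.4071 days.

3.41 days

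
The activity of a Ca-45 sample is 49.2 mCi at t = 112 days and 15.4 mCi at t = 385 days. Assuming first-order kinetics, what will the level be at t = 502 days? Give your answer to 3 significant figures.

Over Δt = 385 − 112 = 273 days, the level fell by a factor of 49.2/15.4 ≈ 3.1948.
n = log₂(3.1948) ≈ 1.6757 half-lives, so t½ = 273/1.6757 ≈ 162.91 days.
From t = 385 to t = 502: 15.4 × (1/2)^((502−385)/162.91) ≈ 9.3612 mCi.

9.36 mCi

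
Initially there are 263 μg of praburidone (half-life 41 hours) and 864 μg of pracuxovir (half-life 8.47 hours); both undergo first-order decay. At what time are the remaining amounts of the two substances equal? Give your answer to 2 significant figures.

Set 263·(1/2)^(t/41) = 864·(1/2)^(t/8.47).
Taking log₂: log₂(263/864) = t·(1/41 − 1/8.47).
log₂(0.3044) = -1.716; 1/41 − 1/8.47 = -0.093674.
t = -1.716 / -0.093674 ≈ 18.319 hours.

18 hours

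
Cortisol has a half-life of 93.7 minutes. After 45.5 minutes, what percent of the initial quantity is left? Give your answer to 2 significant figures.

71%

n = 45.5/93.7 ≈ 0.48559 half-lives.
Fraction remaining = (1/2)^0.48559 ≈ 0.7142, i.e. 71.42%.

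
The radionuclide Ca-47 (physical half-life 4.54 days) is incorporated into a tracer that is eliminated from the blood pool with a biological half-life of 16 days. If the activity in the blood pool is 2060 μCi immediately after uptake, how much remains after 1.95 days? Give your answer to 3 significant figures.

1410 μCi

1/t_eff = 1/t_phys + 1/t_biol = 1/4.54 + 1/16 = 0.28276 per day.
t_eff = 4.54 × 16 / (4.54 + 16) ≈ 3.5365 days.
Remaining = 2060 × (1/2)^(1.95/3.5365) = 2060 × (1/2)^0.55139 ≈ 1405.7 μCi.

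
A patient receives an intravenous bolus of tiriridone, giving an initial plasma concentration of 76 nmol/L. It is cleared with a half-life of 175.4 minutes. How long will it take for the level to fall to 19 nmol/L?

19/76 = 1/4, so 2 half-lives have elapsed.
t = 2 × 175.4 = 350.8 minutes.

350.8 minutes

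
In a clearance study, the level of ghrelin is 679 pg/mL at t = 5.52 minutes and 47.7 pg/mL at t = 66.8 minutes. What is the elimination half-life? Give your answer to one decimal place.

Over Δt = 66.8 − 5.52 = 61.28 minutes, the level fell by a factor of 679/47.7 ≈ 14.235.
n = log₂(14.235) ≈ 3.8314 half-lives, so t½ = 61.28/3.8314 ≈ 15.994 minutes.

16.0 minutes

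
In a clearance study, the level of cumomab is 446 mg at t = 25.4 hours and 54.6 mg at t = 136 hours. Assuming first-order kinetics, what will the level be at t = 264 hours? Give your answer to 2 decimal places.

4.80 mg

Over Δt = 136 − 25.4 = 110.6 hours, the level fell by a factor of 446/54.6 ≈ 8.1685.
n = log₂(8.1685) ≈ 3.0301 half-lives, so t½ = 110.6/3.0301 ≈ 36.501 hours.
From t = 136 to t = 264: 54.6 × (1/2)^((264−136)/36.501) ≈ 4.8034 mg.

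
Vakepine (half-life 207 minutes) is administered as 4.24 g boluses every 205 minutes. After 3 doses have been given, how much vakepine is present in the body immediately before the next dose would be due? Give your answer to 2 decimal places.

3.75 g

The 3 doses were given 615, 410, 205 minutes ago.
Total = 4.24·(1/2)^(615/207) + 4.24·(1/2)^(410/207) + 4.24·(1/2)^(205/207)
      = 0.54076 + 1.0743 + 2.1342 ≈ 3.7493 g.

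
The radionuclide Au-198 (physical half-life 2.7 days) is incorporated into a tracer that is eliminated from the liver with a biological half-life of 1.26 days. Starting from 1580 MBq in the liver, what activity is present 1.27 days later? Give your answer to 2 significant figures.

570 MBq

1/t_eff = 1/t_phys + 1/t_biol = 1/2.7 + 1/1.26 = 1.164 per day.
t_eff = 2.7 × 1.26 / (2.7 + 1.26) ≈ 0.85909 days.
Remaining = 1580 × (1/2)^(1.27/0.85909) = 1580 × (1/2)^1.4783 ≈ 567.08 MBq.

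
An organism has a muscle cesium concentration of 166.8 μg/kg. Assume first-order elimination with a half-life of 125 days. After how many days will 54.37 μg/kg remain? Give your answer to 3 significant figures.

Fraction remaining = 54.37/166.8 ≈ 0.32596.
n = log₂(166.8/54.37) = ln(3.0679)/ln 2 ≈ 1.6172 half-lives.
t = n × t½ = 1.6172 × 125 ≈ 202.15 days.

202 days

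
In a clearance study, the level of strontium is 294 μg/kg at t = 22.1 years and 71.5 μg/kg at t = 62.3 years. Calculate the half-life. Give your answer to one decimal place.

19.7 years

Over Δt = 62.3 − 22.1 = 40.2 years, the level fell by a factor of 294/71.5 ≈ 4.1119.
n = log₂(4.1119) ≈ 2.0398 half-lives, so t½ = 40.2/2.0398 ≈ 19.708 years.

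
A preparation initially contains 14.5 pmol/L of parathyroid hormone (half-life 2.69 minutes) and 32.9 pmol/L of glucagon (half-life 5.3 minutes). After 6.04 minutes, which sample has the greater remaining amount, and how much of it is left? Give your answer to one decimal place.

parathyroid hormone: 14.5 × (1/2)^2.2454 ≈ 3.0581 pmol/L.
glucagon: 32.9 × (1/2)^1.1396 ≈ 14.933 pmol/L.
Glucagon has more remaining, at ≈ 14.933 pmol/L.

glucagon, 14.9 pmol/L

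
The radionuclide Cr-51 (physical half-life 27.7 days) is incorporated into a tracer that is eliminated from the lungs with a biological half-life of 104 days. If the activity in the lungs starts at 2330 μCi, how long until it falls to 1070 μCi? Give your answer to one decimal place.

24.6 days

1/t_eff = 1/t_phys + 1/t_biol = 1/27.7 + 1/104 = 0.045716 per day.
t_eff = 27.7 × 104 / (27.7 + 104) ≈ 21.874 days.
n = log₂(2330/1070) ≈ 1.1227; t = 1.1227 × 21.874 ≈ 24.558 days.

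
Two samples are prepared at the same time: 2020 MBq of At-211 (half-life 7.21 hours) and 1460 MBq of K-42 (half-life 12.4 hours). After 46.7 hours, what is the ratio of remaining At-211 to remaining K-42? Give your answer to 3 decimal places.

At-211: 2020 × (1/2)^(46.7/7.21) = 2020 × (1/2)^6.4771 ≈ 22.675 MBq.
K-42: 1460 × (1/2)^(46.7/12.4) = 1460 × (1/2)^3.7661 ≈ 107.31 MBq.
Ratio ≈ 22.675 / 107.31 ≈ 0.21131.

0.211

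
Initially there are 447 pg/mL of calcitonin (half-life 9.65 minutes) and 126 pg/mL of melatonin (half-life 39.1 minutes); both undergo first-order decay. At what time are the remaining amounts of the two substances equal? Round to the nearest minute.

23 minutes

Set 447·(1/2)^(t/9.65) = 126·(1/2)^(t/39.1).
Taking log₂: log₂(447/126) = t·(1/9.65 − 1/39.1).
log₂(3.5476) = 1.8269; 1/9.65 − 1/39.1 = 0.078051.
t = 1.8269 / 0.078051 ≈ 23.406 minutes.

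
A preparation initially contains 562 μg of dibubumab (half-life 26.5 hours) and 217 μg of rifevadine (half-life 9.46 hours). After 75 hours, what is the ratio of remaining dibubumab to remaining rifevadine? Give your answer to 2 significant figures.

89

dibubumab: 562 × (1/2)^(75/26.5) = 562 × (1/2)^2.8302 ≈ 79.025 μg.
rifevadine: 217 × (1/2)^(75/9.46) = 217 × (1/2)^7.9281 ≈ 0.89096 μg.
Ratio ≈ 79.025 / 0.89096 ≈ 88.696.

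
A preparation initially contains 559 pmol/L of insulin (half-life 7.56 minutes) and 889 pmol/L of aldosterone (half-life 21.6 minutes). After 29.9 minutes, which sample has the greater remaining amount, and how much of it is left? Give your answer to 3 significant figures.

insulin: 559 × (1/2)^3.955 ≈ 36.044 pmol/L.
aldosterone: 889 × (1/2)^1.3843 ≈ 340.56 pmol/L.
Aldosterone has more remaining, at ≈ 340.56 pmol/L.

aldosterone, 341 pmol/L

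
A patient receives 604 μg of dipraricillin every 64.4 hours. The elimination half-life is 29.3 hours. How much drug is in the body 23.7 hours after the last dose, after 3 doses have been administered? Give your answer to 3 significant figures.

436 μg

The 3 doses were given 152.5, 88.1, 23.7 hours ago.
Total = 604·(1/2)^(152.5/29.3) + 604·(1/2)^(88.1/29.3) + 604·(1/2)^(23.7/29.3)
      = 16.377 + 75.144 + 344.78 ≈ 436.3 μg.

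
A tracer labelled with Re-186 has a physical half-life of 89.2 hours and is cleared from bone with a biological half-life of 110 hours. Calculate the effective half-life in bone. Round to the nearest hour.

49 hours

1/t_eff = 1/t_phys + 1/t_biol = 1/89.2 + 1/110 = 0.020302 per hour.
t_eff = 89.2 × 110 / (89.2 + 110) ≈ 49.257 hours.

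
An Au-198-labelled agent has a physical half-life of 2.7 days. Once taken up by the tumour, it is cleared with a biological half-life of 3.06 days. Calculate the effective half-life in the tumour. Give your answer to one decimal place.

1/t_eff = 1/t_phys + 1/t_biol = 1/2.7 + 1/3.06 = 0.69717 per day.
t_eff = 2.7 × 3.06 / (2.7 + 3.06) ≈ 1.4344 days.

1.4 days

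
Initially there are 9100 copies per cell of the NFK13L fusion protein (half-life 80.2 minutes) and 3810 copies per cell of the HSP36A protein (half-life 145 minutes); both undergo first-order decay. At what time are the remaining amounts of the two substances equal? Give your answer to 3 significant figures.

Set 9100·(1/2)^(t/80.2) = 3810·(1/2)^(t/145).
Taking log₂: log₂(9100/3810) = t·(1/80.2 − 1/145).
log₂(2.3885) = 1.2561; 1/80.2 − 1/145 = 0.0055723.
t = 1.2561 / 0.0055723 ≈ 225.42 minutes.

225 minutes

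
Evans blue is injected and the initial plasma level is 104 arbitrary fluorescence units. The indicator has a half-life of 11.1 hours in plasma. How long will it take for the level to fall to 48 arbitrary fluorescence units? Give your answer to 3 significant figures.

Fraction remaining = 48/104 ≈ 0.46154.
n = log₂(104/48) = ln(2.1667)/ln 2 ≈ 1.1155 half-lives.
t = n × t½ = 1.1155 × 11.1 ≈ 12.382 hours.

12.4 hours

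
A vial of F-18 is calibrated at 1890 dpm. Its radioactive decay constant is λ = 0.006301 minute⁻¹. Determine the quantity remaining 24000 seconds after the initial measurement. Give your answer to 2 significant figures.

150 dpm

t½ = ln 2 / λ = 0.69315 / 0.006301 ≈ 110.01 minutes.
Convert the elapsed time: 24000 seconds = 400 minutes.
Number of half-lives: n = 400/110.01 ≈ 3.6362.
Remaining = 1890 × (1/2)^3.6362 = 1890 × 0.080427 ≈ 152.01 dpm.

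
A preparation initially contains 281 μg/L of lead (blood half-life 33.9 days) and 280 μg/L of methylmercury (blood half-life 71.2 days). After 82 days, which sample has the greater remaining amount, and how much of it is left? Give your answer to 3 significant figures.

methylmercury, 126 μg/L

lead: 281 × (1/2)^2.4189 ≈ 52.547 μg/L.
methylmercury: 280 × (1/2)^1.1517 ≈ 126.03 μg/L.
Methylmercury has more remaining, at ≈ 126.03 μg/L.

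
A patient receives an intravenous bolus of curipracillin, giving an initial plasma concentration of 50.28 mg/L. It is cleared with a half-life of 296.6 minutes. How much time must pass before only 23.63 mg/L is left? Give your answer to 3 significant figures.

Fraction remaining = 23.63/50.28 ≈ 0.46997.
n = log₂(50.28/23.63) = ln(2.1278)/ln 2 ≈ 1.0894 half-lives.
t = n × t½ = 1.0894 × 296.6 ≈ 323.11 minutes.

323 minutes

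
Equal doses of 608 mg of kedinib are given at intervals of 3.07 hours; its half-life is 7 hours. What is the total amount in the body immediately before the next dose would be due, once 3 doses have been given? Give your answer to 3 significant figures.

The 3 doses were given 9.21, 6.14, 3.07 hours ago.
Total = 608·(1/2)^(9.21/7) + 608·(1/2)^(6.14/7) + 608·(1/2)^(3.07/7)
      = 244.25 + 331.02 + 448.62 ≈ 1023.9 mg.

1020 mg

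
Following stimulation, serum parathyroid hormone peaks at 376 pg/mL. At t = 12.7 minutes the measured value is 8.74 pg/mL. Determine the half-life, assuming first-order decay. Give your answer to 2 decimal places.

2.34 minutes

A/A₀ = 8.74/376 ≈ 0.023245.
n = log₂(43.021) ≈ 5.427 half-lives elapsed in 12.7 minutes.
t½ = 12.7/5.427 ≈ 2.3402 minutes.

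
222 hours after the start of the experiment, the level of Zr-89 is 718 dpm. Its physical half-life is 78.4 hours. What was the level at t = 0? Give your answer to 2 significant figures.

5100 dpm

Number of half-lives elapsed: n = 222/78.4 ≈ 2.8316.
A₀ = A × 2^n = 718 × 2^2.8316 = 718 × 7.1188 ≈ 5111.3 dpm.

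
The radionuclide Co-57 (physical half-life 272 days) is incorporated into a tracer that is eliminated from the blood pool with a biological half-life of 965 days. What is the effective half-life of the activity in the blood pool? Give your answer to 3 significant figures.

1/t_eff = 1/t_phys + 1/t_biol = 1/272 + 1/965 = 0.0047127 per day.
t_eff = 272 × 965 / (272 + 965) ≈ 212.19 days.

212 days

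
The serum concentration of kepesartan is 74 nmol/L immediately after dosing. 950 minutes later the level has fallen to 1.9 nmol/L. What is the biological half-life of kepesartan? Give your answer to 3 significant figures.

A/A₀ = 1.9/74 ≈ 0.025676.
n = log₂(38.947) ≈ 5.2835 half-lives elapsed in 950 minutes.
t½ = 950/5.2835 ≈ 179.81 minutes.

180 minutes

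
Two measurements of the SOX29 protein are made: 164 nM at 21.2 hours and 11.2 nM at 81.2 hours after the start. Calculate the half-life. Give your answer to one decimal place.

Over Δt = 81.2 − 21.2 = 60 hours, the level fell by a factor of 164/11.2 ≈ 14.643.
n = log₂(14.643) ≈ 3.8721 half-lives, so t½ = 60/3.8721 ≈ 15.495 hours.

15.5 hours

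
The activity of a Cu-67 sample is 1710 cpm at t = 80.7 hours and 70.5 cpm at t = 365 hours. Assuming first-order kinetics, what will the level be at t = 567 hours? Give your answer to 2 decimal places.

Over Δt = 365 − 80.7 = 284.3 hours, the level fell by a factor of 1710/70.5 ≈ 24.255.
n = log₂(24.255) ≈ 4.6002 half-lives, so t½ = 284.3/4.6002 ≈ 61.801 hours.
From t = 365 to t = 567: 70.5 × (1/2)^((567−365)/61.801) ≈ 7.3158 cpm.

7.32 cpm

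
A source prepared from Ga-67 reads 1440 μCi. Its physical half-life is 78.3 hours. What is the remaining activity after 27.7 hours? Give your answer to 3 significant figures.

Number of half-lives: n = 27.7/78.3 ≈ 0.35377.
Remaining = 1440 × (1/2)^0.35377 = 1440 × 0.78254 ≈ 1126.9 μCi.

1130 μCi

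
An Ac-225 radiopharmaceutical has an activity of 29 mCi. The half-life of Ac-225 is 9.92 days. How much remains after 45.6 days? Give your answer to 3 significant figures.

Number of half-lives: n = 45.6/9.92 ≈ 4.5968.
Remaining = 29 × (1/2)^4.5968 = 29 × 0.041327 ≈ 1.1985 mCi.

1.20 mCi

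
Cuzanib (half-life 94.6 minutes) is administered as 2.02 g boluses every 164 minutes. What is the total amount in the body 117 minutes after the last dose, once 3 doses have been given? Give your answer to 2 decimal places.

1.19 g

The 3 doses were given 445, 281, 117 minutes ago.
Total = 2.02·(1/2)^(445/94.6) + 2.02·(1/2)^(281/94.6) + 2.02·(1/2)^(117/94.6)
      = 0.0775 + 0.25773 + 0.85712 ≈ 1.1924 g.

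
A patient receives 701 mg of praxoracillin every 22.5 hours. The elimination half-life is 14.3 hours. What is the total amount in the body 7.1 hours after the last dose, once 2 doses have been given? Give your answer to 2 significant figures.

The 2 doses were given 29.6, 7.1 hours ago.
Total = 701·(1/2)^(29.6/14.3) + 701·(1/2)^(7.1/14.3)
      = 166.96 + 496.88 ≈ 663.84 mg.

660 mg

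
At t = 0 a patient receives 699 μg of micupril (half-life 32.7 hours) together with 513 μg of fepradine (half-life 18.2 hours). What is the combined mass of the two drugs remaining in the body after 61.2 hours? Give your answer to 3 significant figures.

241 μg

micupril: 699 × (1/2)^(61.2/32.7) = 699 × (1/2)^1.8716 ≈ 191.02 μg.
fepradine: 513 × (1/2)^(61.2/18.2) = 513 × (1/2)^3.3626 ≈ 49.873 μg.
Total = 191.02 + 49.873 ≈ 240.89 μg.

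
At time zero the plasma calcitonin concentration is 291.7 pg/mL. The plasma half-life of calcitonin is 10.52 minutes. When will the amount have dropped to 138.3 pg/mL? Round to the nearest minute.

Fraction remaining = 138.3/291.7 ≈ 0.47412.
n = log₂(291.7/138.3) = ln(2.1092)/ln 2 ≈ 1.0767 half-lives.
t = n × t½ = 1.0767 × 10.52 ≈ 11.327 minutes.

11 minutes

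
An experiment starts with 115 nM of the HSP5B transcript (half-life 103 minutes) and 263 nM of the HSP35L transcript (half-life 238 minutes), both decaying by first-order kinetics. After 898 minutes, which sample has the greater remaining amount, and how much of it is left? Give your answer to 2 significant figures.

HSP5B transcript: 115 × (1/2)^8.7184 ≈ 0.27301 nM.
HSP35L transcript: 263 × (1/2)^3.7731 ≈ 19.237 nM.
HSP35L transcript has more remaining, at ≈ 19.237 nM.

HSP35L transcript, 19 nM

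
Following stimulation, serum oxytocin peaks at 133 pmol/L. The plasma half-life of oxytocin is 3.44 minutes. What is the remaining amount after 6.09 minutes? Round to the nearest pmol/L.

Number of half-lives: n = 6.09/3.44 ≈ 1.7703.
Remaining = 133 × (1/2)^1.7703 = 133 × 0.29314 ≈ 38.987 pmol/L.

39 pmol/L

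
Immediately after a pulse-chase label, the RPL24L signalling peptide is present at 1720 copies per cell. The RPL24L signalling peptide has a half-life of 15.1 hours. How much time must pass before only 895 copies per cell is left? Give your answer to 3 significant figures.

14.2 hours

Fraction remaining = 895/1720 ≈ 0.52035.
n = log₂(1720/895) = ln(1.9218)/ln 2 ≈ 0.94245 half-lives.
t = n × t½ = 0.94245 × 15.1 ≈ 14.231 hours.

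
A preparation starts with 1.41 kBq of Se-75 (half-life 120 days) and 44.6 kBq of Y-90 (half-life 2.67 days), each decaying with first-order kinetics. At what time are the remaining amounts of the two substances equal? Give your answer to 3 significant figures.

13.6 days

Set 1.41·(1/2)^(t/120) = 44.6·(1/2)^(t/2.67).
Taking log₂: log₂(1.41/44.6) = t·(1/120 − 1/2.67).
log₂(0.031614) = -4.9833; 1/120 − 1/2.67 = -0.3662.
t = -4.9833 / -0.3662 ≈ 13.608 days.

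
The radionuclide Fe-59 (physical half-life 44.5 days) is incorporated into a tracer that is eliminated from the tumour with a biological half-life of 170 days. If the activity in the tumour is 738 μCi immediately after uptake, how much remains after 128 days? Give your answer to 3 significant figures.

59.6 μCi

1/t_eff = 1/t_phys + 1/t_biol = 1/44.5 + 1/170 = 0.028354 per day.
t_eff = 44.5 × 170 / (44.5 + 170) ≈ 35.268 days.
Remaining = 738 × (1/2)^(128/35.268) = 738 × (1/2)^3.6293 ≈ 59.637 μCi.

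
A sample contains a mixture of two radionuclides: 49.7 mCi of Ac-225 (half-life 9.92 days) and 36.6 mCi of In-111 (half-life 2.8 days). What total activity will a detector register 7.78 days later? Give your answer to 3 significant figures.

Ac-225: 49.7 × (1/2)^(7.78/9.92) = 49.7 × (1/2)^0.78427 ≈ 28.858 mCi.
In-111: 36.6 × (1/2)^(7.78/2.8) = 36.6 × (1/2)^2.7786 ≈ 5.3339 mCi.
Total = 28.858 + 5.3339 ≈ 34.192 mCi.

34.2 mCi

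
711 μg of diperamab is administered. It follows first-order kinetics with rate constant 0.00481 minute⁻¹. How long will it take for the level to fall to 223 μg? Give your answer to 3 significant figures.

241 minutes

t½ = ln 2 / k = 0.69315 / 0.00481 ≈ 144.11 minutes.
Fraction remaining = 223/711 ≈ 0.31364.
n = log₂(711/223) = ln(3.1883)/ln 2 ≈ 1.6728 half-lives.
t = n × t½ = 1.6728 × 144.11 ≈ 241.06 minutes.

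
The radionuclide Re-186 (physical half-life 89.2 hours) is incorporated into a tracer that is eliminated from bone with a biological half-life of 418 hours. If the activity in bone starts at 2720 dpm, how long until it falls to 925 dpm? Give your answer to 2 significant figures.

110 hours

1/t_eff = 1/t_phys + 1/t_biol = 1/89.2 + 1/418 = 0.013603 per hour.
t_eff = 89.2 × 418 / (89.2 + 418) ≈ 73.513 hours.
n = log₂(2720/925) ≈ 1.5561; t = 1.5561 × 73.513 ≈ 114.39 hours.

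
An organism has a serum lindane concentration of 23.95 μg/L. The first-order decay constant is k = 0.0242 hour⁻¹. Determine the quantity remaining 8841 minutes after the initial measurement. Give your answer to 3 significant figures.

0.677 μg/L

t½ = ln 2 / k = 0.69315 / 0.0242 ≈ 28.642 hours.
Convert the elapsed time: 8841 minutes = 147.35 hours.
Number of half-lives: n = 147.35/28.642 ≈ 5.1445.
Remaining = 23.95 × (1/2)^5.1445 = 23.95 × 0.028272 ≈ 0.67712 μg/L.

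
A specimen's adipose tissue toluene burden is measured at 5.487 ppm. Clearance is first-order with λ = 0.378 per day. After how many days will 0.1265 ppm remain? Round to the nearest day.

10 days

t½ = ln 2 / λ = 0.69315 / 0.378 ≈ 1.8337 days.
Fraction remaining = 0.1265/5.487 ≈ 0.023054.
n = log₂(5.487/0.1265) = ln(43.375)/ln 2 ≈ 5.4388 half-lives.
t = n × t½ = 5.4388 × 1.8337 ≈ 9.9733 days.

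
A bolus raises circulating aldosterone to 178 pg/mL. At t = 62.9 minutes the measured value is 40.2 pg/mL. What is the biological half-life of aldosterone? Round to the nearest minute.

A/A₀ = 40.2/178 ≈ 0.22584.
n = log₂(4.4279) ≈ 2.1466 half-lives elapsed in 62.9 minutes.
t½ = 62.9/2.1466 ≈ 29.302 minutes.

29 minutes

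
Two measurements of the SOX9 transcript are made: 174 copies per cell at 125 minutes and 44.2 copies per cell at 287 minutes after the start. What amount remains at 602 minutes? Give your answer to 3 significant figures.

Over Δt = 287 − 125 = 162 minutes, the level fell by a factor of 174/44.2 ≈ 3.9367.
n = log₂(3.9367) ≈ 1.977 half-lives, so t½ = 162/1.977 ≈ 81.944 minutes.
From t = 287 to t = 602: 44.2 × (1/2)^((602−287)/81.944) ≈ 3.0777 copies per cell.

3.08 copies per cell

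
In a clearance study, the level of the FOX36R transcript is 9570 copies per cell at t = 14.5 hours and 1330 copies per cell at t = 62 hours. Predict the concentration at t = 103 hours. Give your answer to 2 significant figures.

Over Δt = 62 − 14.5 = 47.5 hours, the level fell by a factor of 9570/1330 ≈ 7.1955.
n = log₂(7.1955) ≈ 2.8471 half-lives, so t½ = 47.5/2.8471 ≈ 16.684 hours.
From t = 62 to t = 103: 1330 × (1/2)^((103−62)/16.684) ≈ 242.14 copies per cell.

240 copies per cell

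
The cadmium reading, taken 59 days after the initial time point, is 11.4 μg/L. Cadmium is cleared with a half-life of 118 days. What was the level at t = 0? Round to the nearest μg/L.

Number of half-lives elapsed: n = 59/118 ≈ 0.5.
A₀ = A × 2^n = 11.4 × 2^0.5 = 11.4 × 1.4142 ≈ 16.122 μg/L.

16 μg/L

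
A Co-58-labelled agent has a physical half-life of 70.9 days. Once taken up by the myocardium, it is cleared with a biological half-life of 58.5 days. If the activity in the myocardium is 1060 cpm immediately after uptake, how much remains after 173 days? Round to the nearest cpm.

1/t_eff = 1/t_phys + 1/t_biol = 1/70.9 + 1/58.5 = 0.031198 per day.
t_eff = 70.9 × 58.5 / (70.9 + 58.5) ≈ 32.053 days.
Remaining = 1060 × (1/2)^(173/32.053) = 1060 × (1/2)^5.3973 ≈ 25.151 cpm.

25 cpm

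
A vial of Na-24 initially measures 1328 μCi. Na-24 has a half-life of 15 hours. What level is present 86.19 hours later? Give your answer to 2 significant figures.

25 μCi

Number of half-lives: n = 86.19/15 ≈ 5.746.
Remaining = 1328 × (1/2)^5.746 = 1328 × 0.018633 ≈ 24.745 μCi.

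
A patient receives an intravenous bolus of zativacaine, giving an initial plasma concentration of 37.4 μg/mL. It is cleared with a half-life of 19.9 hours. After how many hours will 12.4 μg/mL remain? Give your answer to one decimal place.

Fraction remaining = 12.4/37.4 ≈ 0.33155.
n = log₂(37.4/12.4) = ln(3.0161)/ln 2 ≈ 1.5927 half-lives.
t = n × t½ = 1.5927 × 19.9 ≈ 31.695 hours.

31.7 hours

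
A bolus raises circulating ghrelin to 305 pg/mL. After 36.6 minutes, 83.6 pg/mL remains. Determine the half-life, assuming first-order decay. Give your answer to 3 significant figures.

A/A₀ = 83.6/305 ≈ 0.2741.
n = log₂(3.6483) ≈ 1.8672 half-lives elapsed in 36.6 minutes.
t½ = 36.6/1.8672 ≈ 19.601 minutes.

19.6 minutes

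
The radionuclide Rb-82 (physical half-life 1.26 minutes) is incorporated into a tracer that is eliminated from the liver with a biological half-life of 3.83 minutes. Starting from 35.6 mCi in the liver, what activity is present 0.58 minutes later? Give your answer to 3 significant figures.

1/t_eff = 1/t_phys + 1/t_biol = 1/1.26 + 1/3.83 = 1.0547 per minute.
t_eff = 1.26 × 3.83 / (1.26 + 3.83) ≈ 0.94809 minutes.
Remaining = 35.6 × (1/2)^(0.58/0.94809) = 35.6 × (1/2)^0.61175 ≈ 23.297 mCi.

23.3 mCi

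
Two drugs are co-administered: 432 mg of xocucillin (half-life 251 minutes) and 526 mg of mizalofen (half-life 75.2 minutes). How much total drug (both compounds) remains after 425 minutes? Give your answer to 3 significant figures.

xocucillin: 432 × (1/2)^(425/251) = 432 × (1/2)^1.6932 ≈ 133.59 mg.
mizalofen: 526 × (1/2)^(425/75.2) = 526 × (1/2)^5.6516 ≈ 10.464 mg.
Total = 133.59 + 10.464 ≈ 144.05 mg.

144 mg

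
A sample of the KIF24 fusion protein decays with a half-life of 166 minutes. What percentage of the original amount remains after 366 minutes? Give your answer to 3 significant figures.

n = 366/166 ≈ 2.2048 half-lives.
Fraction remaining = (1/2)^2.2048 ≈ 0.21691, i.e. 21.691%.

21.7%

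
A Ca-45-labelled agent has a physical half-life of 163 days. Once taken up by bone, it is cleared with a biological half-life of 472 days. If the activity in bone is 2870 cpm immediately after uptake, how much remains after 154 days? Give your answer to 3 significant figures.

1/t_eff = 1/t_phys + 1/t_biol = 1/163 + 1/472 = 0.0082536 per day.
t_eff = 163 × 472 / (163 + 472) ≈ 121.16 days.
Remaining = 2870 × (1/2)^(154/121.16) = 2870 × (1/2)^1.2711 ≈ 1189.2 cpm.

1190 cpm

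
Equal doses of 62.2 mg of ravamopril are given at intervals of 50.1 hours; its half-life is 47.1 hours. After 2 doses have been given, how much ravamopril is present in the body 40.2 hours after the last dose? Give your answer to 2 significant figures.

51 mg

The 2 doses were given 90.3, 40.2 hours ago.
Total = 62.2·(1/2)^(90.3/47.1) + 62.2·(1/2)^(40.2/47.1)
      = 16.469 + 34.424 ≈ 50.893 mg.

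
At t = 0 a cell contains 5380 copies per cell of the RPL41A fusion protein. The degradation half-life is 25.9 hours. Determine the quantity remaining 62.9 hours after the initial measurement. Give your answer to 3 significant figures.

Number of half-lives: n = 62.9/25.9 ≈ 2.4286.
Remaining = 5380 × (1/2)^2.4286 = 5380 × 0.18575 ≈ 999.33 copies per cell.

999 copies per cell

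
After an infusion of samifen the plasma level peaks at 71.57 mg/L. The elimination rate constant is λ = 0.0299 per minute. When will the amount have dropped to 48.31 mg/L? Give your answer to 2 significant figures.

t½ = ln 2 / λ = 0.69315 / 0.0299 ≈ 23.182 minutes.
Fraction remaining = 48.31/71.57 ≈ 0.675.
n = log₂(71.57/48.31) = ln(1.4815)/ln 2 ≈ 0.56703 half-lives.
t = n × t½ = 0.56703 × 23.182 ≈ 13.145 minutes.

13 minutes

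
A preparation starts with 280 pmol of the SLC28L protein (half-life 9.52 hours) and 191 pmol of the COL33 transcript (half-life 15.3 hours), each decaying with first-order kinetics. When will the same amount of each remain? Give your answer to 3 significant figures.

Set 280·(1/2)^(t/9.52) = 191·(1/2)^(t/15.3).
Taking log₂: log₂(280/191) = t·(1/9.52 − 1/15.3).
log₂(1.466) = 0.55185; 1/9.52 − 1/15.3 = 0.039683.
t = 0.55185 / 0.039683 ≈ 13.907 hours.

13.9 hours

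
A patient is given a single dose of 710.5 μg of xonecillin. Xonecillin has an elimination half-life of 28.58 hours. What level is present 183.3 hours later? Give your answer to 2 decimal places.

Number of half-lives: n = 183.3/28.58 ≈ 6.4136.
Remaining = 710.5 × (1/2)^6.4136 = 710.5 × 0.011731 ≈ 8.3346 μg.

8.33 μg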